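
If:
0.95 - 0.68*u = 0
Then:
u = 1.40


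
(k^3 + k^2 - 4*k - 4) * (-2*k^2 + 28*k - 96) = -2*k^5 + 26*k^4 - 60*k^3 - 200*k^2 + 272*k + 384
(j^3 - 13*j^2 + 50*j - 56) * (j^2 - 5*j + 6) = j^5 - 18*j^4 + 121*j^3 - 384*j^2 + 580*j - 336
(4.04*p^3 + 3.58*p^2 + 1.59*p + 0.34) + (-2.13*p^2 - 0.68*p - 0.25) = 4.04*p^3 + 1.45*p^2 + 0.91*p + 0.09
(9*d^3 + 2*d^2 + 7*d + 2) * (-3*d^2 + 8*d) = -27*d^5 + 66*d^4 - 5*d^3 + 50*d^2 + 16*d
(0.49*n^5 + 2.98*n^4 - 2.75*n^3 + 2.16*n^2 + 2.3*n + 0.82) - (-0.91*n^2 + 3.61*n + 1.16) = 0.49*n^5 + 2.98*n^4 - 2.75*n^3 + 3.07*n^2 - 1.31*n - 0.34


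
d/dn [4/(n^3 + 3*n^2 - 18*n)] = 12*(-n^2 - 2*n + 6)/(n^2*(n^2 + 3*n - 18)^2)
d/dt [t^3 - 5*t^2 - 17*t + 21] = 3*t^2 - 10*t - 17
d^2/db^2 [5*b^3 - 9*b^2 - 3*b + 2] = 30*b - 18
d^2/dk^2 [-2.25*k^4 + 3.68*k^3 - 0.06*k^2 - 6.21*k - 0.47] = -27.0*k^2 + 22.08*k - 0.12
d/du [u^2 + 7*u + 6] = 2*u + 7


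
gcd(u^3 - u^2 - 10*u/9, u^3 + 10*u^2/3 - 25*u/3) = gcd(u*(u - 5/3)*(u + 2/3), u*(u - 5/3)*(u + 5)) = u^2 - 5*u/3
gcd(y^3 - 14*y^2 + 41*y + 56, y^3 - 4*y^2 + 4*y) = 1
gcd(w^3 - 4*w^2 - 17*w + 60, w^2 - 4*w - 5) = w - 5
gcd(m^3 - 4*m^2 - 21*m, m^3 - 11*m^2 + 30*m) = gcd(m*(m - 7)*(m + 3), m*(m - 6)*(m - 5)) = m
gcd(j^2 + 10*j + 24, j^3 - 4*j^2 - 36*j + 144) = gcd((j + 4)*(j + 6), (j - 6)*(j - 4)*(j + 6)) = j + 6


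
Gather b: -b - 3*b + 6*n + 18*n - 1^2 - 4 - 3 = -4*b + 24*n - 8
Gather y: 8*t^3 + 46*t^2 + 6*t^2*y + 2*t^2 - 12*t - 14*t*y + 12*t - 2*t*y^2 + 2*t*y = 8*t^3 + 48*t^2 - 2*t*y^2 + y*(6*t^2 - 12*t)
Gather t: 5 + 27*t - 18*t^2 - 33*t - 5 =-18*t^2 - 6*t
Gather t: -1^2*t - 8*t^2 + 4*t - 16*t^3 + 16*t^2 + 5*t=-16*t^3 + 8*t^2 + 8*t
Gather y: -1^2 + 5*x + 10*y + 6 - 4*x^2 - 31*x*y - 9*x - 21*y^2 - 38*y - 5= -4*x^2 - 4*x - 21*y^2 + y*(-31*x - 28)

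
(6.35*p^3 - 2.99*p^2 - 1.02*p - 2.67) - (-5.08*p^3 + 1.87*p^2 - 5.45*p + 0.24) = 11.43*p^3 - 4.86*p^2 + 4.43*p - 2.91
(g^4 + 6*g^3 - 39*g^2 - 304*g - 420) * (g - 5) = g^5 + g^4 - 69*g^3 - 109*g^2 + 1100*g + 2100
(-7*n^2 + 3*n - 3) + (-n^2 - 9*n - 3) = -8*n^2 - 6*n - 6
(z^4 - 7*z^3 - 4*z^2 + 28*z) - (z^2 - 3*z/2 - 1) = z^4 - 7*z^3 - 5*z^2 + 59*z/2 + 1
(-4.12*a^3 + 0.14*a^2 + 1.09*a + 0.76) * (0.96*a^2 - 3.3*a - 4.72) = -3.9552*a^5 + 13.7304*a^4 + 20.0308*a^3 - 3.5282*a^2 - 7.6528*a - 3.5872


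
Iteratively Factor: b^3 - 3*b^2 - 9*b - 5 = (b + 1)*(b^2 - 4*b - 5) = (b - 5)*(b + 1)*(b + 1)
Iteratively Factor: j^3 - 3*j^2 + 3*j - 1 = (j - 1)*(j^2 - 2*j + 1) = (j - 1)^2*(j - 1)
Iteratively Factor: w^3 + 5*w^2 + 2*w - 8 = (w - 1)*(w^2 + 6*w + 8) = (w - 1)*(w + 2)*(w + 4)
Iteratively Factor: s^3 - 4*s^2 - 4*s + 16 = (s - 2)*(s^2 - 2*s - 8) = (s - 2)*(s + 2)*(s - 4)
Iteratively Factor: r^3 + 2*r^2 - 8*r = (r - 2)*(r^2 + 4*r) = r*(r - 2)*(r + 4)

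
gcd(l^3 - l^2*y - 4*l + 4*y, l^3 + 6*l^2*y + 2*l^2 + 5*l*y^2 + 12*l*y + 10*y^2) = l + 2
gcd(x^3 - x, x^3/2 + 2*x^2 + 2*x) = x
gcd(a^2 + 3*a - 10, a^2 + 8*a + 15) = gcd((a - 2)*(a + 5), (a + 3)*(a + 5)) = a + 5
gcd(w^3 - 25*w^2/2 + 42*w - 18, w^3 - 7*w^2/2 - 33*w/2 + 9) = w^2 - 13*w/2 + 3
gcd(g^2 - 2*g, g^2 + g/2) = g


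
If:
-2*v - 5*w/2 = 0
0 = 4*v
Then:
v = 0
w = 0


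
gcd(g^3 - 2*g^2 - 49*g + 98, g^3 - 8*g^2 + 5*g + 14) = g^2 - 9*g + 14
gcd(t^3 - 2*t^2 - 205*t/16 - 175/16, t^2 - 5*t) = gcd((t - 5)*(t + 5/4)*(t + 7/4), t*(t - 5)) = t - 5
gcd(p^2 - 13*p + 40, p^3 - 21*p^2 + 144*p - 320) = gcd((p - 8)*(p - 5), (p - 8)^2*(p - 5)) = p^2 - 13*p + 40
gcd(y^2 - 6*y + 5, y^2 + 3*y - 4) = y - 1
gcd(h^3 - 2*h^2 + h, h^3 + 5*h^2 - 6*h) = h^2 - h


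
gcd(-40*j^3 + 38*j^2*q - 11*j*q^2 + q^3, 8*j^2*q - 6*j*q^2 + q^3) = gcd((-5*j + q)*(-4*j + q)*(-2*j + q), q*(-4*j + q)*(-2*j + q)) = 8*j^2 - 6*j*q + q^2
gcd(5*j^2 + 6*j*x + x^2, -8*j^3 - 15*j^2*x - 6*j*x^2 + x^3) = j + x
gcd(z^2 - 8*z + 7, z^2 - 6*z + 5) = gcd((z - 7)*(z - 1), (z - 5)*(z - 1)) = z - 1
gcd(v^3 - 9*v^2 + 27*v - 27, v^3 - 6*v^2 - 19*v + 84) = v - 3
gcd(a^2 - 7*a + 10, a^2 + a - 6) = a - 2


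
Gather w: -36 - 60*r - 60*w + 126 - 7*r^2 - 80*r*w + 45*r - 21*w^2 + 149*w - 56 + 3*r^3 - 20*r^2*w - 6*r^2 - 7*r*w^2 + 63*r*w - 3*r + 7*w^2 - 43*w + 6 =3*r^3 - 13*r^2 - 18*r + w^2*(-7*r - 14) + w*(-20*r^2 - 17*r + 46) + 40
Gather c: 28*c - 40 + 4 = 28*c - 36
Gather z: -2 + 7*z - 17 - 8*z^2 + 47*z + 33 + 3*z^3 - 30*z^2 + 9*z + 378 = 3*z^3 - 38*z^2 + 63*z + 392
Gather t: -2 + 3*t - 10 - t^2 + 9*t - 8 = -t^2 + 12*t - 20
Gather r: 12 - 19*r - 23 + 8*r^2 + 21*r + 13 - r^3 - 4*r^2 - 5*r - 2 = -r^3 + 4*r^2 - 3*r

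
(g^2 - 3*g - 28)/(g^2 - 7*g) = (g + 4)/g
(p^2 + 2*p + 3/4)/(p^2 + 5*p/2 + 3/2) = (p + 1/2)/(p + 1)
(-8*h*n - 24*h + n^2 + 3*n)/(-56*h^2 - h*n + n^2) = (n + 3)/(7*h + n)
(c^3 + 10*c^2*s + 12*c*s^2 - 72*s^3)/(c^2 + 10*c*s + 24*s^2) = (c^2 + 4*c*s - 12*s^2)/(c + 4*s)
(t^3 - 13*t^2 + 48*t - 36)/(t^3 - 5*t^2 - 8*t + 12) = (t - 6)/(t + 2)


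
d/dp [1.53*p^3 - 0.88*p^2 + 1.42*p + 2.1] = 4.59*p^2 - 1.76*p + 1.42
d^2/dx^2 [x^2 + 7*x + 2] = 2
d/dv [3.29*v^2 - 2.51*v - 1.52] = 6.58*v - 2.51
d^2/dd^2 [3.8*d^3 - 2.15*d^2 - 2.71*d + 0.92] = 22.8*d - 4.3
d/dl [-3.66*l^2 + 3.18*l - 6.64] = 3.18 - 7.32*l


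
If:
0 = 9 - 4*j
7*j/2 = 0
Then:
No Solution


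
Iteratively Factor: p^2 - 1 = (p + 1)*(p - 1)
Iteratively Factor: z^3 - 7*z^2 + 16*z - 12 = (z - 2)*(z^2 - 5*z + 6) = (z - 3)*(z - 2)*(z - 2)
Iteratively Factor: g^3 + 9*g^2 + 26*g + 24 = (g + 4)*(g^2 + 5*g + 6) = (g + 3)*(g + 4)*(g + 2)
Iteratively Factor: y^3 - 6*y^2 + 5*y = (y)*(y^2 - 6*y + 5) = y*(y - 5)*(y - 1)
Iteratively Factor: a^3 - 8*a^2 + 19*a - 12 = (a - 3)*(a^2 - 5*a + 4) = (a - 3)*(a - 1)*(a - 4)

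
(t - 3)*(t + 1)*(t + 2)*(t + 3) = t^4 + 3*t^3 - 7*t^2 - 27*t - 18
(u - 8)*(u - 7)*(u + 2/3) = u^3 - 43*u^2/3 + 46*u + 112/3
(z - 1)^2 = z^2 - 2*z + 1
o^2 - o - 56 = (o - 8)*(o + 7)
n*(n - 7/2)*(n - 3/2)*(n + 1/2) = n^4 - 9*n^3/2 + 11*n^2/4 + 21*n/8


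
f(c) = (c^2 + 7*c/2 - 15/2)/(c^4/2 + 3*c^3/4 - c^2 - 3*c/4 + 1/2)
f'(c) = (2*c + 7/2)/(c^4/2 + 3*c^3/4 - c^2 - 3*c/4 + 1/2) + (c^2 + 7*c/2 - 15/2)*(-2*c^3 - 9*c^2/4 + 2*c + 3/4)/(c^4/2 + 3*c^3/4 - c^2 - 3*c/4 + 1/2)^2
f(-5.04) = 0.00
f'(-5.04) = -0.03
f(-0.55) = -17.18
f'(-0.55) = 27.10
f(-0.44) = -14.96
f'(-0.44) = 14.43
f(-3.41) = -0.27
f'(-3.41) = -0.54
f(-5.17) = 0.00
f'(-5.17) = -0.03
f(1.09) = -14.56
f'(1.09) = 231.29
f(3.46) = 0.19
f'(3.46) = -0.10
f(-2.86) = -0.90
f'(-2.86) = -2.24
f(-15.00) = 0.01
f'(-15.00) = 0.00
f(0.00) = -15.00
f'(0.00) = -15.50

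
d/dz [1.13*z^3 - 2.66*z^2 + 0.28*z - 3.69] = 3.39*z^2 - 5.32*z + 0.28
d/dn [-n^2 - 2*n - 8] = -2*n - 2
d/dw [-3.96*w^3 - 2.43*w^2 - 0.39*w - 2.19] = -11.88*w^2 - 4.86*w - 0.39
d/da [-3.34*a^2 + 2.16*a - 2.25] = 2.16 - 6.68*a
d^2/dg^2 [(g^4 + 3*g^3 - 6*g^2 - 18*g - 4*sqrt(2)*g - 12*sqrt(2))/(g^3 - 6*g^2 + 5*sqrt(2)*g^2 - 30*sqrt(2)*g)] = 2*(-45*sqrt(2)*g^6 + 98*g^6 - 954*g^5 + 798*sqrt(2)*g^5 - 810*sqrt(2)*g^4 + 5604*g^4 + 1332*g^3 + 1852*sqrt(2)*g^3 - 3096*sqrt(2)*g^2 + 6480*g^2 - 12960*g + 10800*sqrt(2)*g - 21600*sqrt(2))/(g^3*(g^6 - 18*g^5 + 15*sqrt(2)*g^5 - 270*sqrt(2)*g^4 + 258*g^4 - 2916*g^3 + 1870*sqrt(2)*g^3 - 7740*sqrt(2)*g^2 + 16200*g^2 - 32400*g + 27000*sqrt(2)*g - 54000*sqrt(2)))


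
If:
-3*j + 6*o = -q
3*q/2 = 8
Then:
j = 2*o + 16/9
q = 16/3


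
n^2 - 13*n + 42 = (n - 7)*(n - 6)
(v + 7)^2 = v^2 + 14*v + 49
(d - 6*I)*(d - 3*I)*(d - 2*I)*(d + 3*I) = d^4 - 8*I*d^3 - 3*d^2 - 72*I*d - 108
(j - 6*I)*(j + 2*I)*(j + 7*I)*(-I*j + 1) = -I*j^4 + 4*j^3 - 37*I*j^2 + 124*j + 84*I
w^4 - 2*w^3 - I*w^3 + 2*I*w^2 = w^2*(w - 2)*(w - I)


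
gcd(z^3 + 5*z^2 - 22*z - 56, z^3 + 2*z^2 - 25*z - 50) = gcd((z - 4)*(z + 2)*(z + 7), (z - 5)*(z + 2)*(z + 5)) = z + 2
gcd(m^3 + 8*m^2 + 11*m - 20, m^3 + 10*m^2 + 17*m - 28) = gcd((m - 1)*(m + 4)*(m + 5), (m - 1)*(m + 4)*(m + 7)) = m^2 + 3*m - 4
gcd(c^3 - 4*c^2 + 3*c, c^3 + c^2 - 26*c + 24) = c - 1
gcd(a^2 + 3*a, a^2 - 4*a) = a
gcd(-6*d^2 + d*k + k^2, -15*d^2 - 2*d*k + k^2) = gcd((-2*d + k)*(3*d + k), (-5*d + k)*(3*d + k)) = 3*d + k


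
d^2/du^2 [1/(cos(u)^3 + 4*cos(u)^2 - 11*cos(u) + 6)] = (-9*sin(u)^4 + 163*sin(u)^2 - 49*cos(u)/2 - 31*cos(3*u)/2 + 40)/((cos(u) - 1)^4*(cos(u) + 6)^3)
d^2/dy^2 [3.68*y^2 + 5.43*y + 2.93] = 7.36000000000000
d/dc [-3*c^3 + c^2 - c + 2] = -9*c^2 + 2*c - 1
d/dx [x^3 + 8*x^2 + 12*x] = 3*x^2 + 16*x + 12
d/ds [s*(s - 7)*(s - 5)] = 3*s^2 - 24*s + 35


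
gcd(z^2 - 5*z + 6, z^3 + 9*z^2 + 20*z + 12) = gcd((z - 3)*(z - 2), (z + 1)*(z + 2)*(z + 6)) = 1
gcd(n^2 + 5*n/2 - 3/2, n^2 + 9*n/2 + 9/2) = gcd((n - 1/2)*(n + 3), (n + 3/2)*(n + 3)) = n + 3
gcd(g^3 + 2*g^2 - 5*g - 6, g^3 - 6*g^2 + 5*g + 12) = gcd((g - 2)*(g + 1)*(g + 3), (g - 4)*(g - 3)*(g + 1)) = g + 1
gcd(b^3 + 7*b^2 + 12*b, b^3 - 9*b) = b^2 + 3*b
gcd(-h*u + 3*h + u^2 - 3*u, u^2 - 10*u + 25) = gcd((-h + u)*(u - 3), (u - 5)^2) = 1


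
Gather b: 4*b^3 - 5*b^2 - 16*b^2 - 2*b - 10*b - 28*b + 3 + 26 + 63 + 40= 4*b^3 - 21*b^2 - 40*b + 132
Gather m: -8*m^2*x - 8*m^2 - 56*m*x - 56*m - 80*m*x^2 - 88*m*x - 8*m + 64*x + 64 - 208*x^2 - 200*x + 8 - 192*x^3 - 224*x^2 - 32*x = m^2*(-8*x - 8) + m*(-80*x^2 - 144*x - 64) - 192*x^3 - 432*x^2 - 168*x + 72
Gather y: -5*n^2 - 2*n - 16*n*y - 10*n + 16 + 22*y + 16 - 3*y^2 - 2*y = -5*n^2 - 12*n - 3*y^2 + y*(20 - 16*n) + 32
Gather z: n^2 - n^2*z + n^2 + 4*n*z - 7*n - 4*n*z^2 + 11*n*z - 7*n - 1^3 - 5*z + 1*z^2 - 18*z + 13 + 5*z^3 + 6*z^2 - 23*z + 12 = 2*n^2 - 14*n + 5*z^3 + z^2*(7 - 4*n) + z*(-n^2 + 15*n - 46) + 24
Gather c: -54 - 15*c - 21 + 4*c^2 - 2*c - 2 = 4*c^2 - 17*c - 77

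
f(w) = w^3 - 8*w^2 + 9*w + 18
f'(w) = 3*w^2 - 16*w + 9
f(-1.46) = -15.30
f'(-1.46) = 38.75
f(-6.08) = -557.21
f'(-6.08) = 217.18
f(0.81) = 20.57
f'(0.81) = -1.99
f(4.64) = -12.58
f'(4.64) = -0.65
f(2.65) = 4.28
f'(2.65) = -12.33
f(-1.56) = -19.31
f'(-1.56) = 41.26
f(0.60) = 20.74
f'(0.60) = 0.48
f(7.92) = 84.26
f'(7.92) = 70.46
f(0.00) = 18.00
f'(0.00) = 9.00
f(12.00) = 702.00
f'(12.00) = 249.00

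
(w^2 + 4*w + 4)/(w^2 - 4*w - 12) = (w + 2)/(w - 6)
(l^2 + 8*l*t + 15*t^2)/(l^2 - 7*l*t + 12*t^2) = (l^2 + 8*l*t + 15*t^2)/(l^2 - 7*l*t + 12*t^2)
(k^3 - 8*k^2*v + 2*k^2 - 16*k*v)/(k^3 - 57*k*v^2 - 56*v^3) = k*(k + 2)/(k^2 + 8*k*v + 7*v^2)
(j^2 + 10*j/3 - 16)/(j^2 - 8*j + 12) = (j^2 + 10*j/3 - 16)/(j^2 - 8*j + 12)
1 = 1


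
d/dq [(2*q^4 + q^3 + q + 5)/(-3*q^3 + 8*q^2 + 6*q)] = (-6*q^6 + 32*q^5 + 44*q^4 + 18*q^3 + 37*q^2 - 80*q - 30)/(q^2*(9*q^4 - 48*q^3 + 28*q^2 + 96*q + 36))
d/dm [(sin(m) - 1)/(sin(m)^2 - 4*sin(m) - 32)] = (2*sin(m) + cos(m)^2 - 37)*cos(m)/((sin(m) - 8)^2*(sin(m) + 4)^2)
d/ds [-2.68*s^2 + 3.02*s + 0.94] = 3.02 - 5.36*s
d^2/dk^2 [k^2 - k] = 2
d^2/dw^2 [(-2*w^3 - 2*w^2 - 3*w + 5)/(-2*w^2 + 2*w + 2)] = (9*w^3 - 3*w^2 + 30*w - 11)/(w^6 - 3*w^5 + 5*w^3 - 3*w - 1)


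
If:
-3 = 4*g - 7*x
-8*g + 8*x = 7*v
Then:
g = 7*x/4 - 3/4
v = 6/7 - 6*x/7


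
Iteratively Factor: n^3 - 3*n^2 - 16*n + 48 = (n + 4)*(n^2 - 7*n + 12) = (n - 3)*(n + 4)*(n - 4)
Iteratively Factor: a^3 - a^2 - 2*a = (a)*(a^2 - a - 2) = a*(a - 2)*(a + 1)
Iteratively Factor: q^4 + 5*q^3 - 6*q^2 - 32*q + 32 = (q - 2)*(q^3 + 7*q^2 + 8*q - 16) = (q - 2)*(q - 1)*(q^2 + 8*q + 16) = (q - 2)*(q - 1)*(q + 4)*(q + 4)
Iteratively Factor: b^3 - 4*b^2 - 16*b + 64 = (b - 4)*(b^2 - 16) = (b - 4)*(b + 4)*(b - 4)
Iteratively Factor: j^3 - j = (j - 1)*(j^2 + j) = (j - 1)*(j + 1)*(j)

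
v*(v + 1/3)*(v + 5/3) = v^3 + 2*v^2 + 5*v/9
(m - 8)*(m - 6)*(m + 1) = m^3 - 13*m^2 + 34*m + 48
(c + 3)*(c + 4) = c^2 + 7*c + 12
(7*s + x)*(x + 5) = 7*s*x + 35*s + x^2 + 5*x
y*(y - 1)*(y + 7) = y^3 + 6*y^2 - 7*y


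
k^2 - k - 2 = (k - 2)*(k + 1)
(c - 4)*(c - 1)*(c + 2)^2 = c^4 - c^3 - 12*c^2 - 4*c + 16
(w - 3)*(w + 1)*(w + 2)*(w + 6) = w^4 + 6*w^3 - 7*w^2 - 48*w - 36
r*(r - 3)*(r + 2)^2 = r^4 + r^3 - 8*r^2 - 12*r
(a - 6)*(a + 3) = a^2 - 3*a - 18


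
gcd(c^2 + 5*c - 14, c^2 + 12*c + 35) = c + 7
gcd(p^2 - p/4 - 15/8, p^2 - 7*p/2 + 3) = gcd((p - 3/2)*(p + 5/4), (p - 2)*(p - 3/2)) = p - 3/2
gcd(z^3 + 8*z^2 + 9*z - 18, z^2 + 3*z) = z + 3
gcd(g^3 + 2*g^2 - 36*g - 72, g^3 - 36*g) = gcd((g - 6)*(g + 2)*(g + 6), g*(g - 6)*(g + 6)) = g^2 - 36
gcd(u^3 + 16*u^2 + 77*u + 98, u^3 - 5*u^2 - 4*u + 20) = u + 2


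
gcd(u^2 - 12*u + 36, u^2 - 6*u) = u - 6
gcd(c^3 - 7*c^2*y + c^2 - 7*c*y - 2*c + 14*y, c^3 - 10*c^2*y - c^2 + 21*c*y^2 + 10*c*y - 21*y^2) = -c^2 + 7*c*y + c - 7*y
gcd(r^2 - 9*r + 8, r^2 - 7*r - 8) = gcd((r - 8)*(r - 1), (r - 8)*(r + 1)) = r - 8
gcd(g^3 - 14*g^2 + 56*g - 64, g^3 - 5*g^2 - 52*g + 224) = g^2 - 12*g + 32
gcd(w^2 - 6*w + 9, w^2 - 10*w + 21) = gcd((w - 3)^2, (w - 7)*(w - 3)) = w - 3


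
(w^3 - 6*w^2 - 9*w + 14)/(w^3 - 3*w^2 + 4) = (w^3 - 6*w^2 - 9*w + 14)/(w^3 - 3*w^2 + 4)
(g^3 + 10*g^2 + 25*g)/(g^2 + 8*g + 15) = g*(g + 5)/(g + 3)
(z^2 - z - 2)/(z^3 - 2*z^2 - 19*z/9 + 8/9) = 9*(z - 2)/(9*z^2 - 27*z + 8)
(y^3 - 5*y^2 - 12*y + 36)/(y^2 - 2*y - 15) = (y^2 - 8*y + 12)/(y - 5)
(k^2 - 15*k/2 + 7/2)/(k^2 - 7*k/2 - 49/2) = (2*k - 1)/(2*k + 7)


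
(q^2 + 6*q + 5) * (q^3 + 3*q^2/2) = q^5 + 15*q^4/2 + 14*q^3 + 15*q^2/2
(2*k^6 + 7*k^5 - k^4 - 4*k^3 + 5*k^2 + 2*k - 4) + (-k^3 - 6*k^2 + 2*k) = 2*k^6 + 7*k^5 - k^4 - 5*k^3 - k^2 + 4*k - 4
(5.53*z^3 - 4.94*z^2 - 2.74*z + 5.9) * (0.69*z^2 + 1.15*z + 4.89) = 3.8157*z^5 + 2.9509*z^4 + 19.4701*z^3 - 23.2366*z^2 - 6.6136*z + 28.851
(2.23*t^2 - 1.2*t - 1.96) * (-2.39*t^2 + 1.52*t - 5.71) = -5.3297*t^4 + 6.2576*t^3 - 9.8729*t^2 + 3.8728*t + 11.1916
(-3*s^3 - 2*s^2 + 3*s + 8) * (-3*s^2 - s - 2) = 9*s^5 + 9*s^4 - s^3 - 23*s^2 - 14*s - 16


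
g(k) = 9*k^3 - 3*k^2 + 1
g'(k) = 27*k^2 - 6*k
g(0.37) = 1.05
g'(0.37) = 1.48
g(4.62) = 824.47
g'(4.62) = 548.58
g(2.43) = 112.43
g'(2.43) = 144.85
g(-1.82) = -63.19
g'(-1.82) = 100.35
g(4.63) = 829.96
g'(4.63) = 551.02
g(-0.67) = -3.05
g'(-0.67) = 16.14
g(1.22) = 12.88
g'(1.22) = 32.87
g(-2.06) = -90.41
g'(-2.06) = 126.94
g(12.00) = 15121.00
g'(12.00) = 3816.00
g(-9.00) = -6803.00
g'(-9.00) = 2241.00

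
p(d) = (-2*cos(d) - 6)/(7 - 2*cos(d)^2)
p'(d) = 2*sin(d)/(7 - 2*cos(d)^2) - 4*(-2*cos(d) - 6)*sin(d)*cos(d)/(7 - 2*cos(d)^2)^2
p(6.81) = -1.40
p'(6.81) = 0.63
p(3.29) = -0.80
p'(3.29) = 0.03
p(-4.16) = -0.77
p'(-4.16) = 0.05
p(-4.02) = -0.76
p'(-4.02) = 0.01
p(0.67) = -1.31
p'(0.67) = 0.66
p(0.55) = -1.39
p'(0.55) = 0.63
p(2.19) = -0.76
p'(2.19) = 0.03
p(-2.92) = -0.79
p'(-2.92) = 0.05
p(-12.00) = -1.38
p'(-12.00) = 0.64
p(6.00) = -1.54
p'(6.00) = -0.43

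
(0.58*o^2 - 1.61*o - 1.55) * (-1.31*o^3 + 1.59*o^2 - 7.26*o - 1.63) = -0.7598*o^5 + 3.0313*o^4 - 4.7402*o^3 + 8.2787*o^2 + 13.8773*o + 2.5265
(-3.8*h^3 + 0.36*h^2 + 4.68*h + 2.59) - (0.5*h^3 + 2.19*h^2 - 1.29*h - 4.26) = -4.3*h^3 - 1.83*h^2 + 5.97*h + 6.85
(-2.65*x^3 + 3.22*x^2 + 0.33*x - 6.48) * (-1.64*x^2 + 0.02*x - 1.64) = 4.346*x^5 - 5.3338*x^4 + 3.8692*x^3 + 5.353*x^2 - 0.6708*x + 10.6272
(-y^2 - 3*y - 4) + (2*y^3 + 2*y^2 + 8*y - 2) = 2*y^3 + y^2 + 5*y - 6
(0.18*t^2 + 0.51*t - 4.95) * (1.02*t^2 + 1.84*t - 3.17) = 0.1836*t^4 + 0.8514*t^3 - 4.6812*t^2 - 10.7247*t + 15.6915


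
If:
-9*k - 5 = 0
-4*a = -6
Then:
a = 3/2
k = -5/9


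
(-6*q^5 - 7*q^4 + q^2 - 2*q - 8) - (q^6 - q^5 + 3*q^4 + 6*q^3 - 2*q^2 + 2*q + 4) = -q^6 - 5*q^5 - 10*q^4 - 6*q^3 + 3*q^2 - 4*q - 12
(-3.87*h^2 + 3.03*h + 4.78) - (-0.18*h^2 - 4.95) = -3.69*h^2 + 3.03*h + 9.73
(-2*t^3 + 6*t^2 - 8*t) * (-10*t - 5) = 20*t^4 - 50*t^3 + 50*t^2 + 40*t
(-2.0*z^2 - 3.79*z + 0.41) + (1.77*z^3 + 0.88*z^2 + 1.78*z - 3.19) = 1.77*z^3 - 1.12*z^2 - 2.01*z - 2.78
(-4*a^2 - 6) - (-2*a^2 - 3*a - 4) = -2*a^2 + 3*a - 2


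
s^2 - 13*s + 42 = (s - 7)*(s - 6)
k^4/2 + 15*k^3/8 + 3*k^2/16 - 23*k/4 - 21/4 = (k/2 + 1)*(k - 7/4)*(k + 3/2)*(k + 2)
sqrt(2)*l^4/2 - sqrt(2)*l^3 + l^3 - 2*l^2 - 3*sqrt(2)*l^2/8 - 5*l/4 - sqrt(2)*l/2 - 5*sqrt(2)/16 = (l - 5/2)*(l + 1/2)*(l + sqrt(2)/2)*(sqrt(2)*l/2 + 1/2)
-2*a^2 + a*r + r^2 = (-a + r)*(2*a + r)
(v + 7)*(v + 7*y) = v^2 + 7*v*y + 7*v + 49*y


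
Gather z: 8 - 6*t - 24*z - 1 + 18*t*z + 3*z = -6*t + z*(18*t - 21) + 7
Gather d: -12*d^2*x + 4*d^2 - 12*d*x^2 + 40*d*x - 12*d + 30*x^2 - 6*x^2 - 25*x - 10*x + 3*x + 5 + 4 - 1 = d^2*(4 - 12*x) + d*(-12*x^2 + 40*x - 12) + 24*x^2 - 32*x + 8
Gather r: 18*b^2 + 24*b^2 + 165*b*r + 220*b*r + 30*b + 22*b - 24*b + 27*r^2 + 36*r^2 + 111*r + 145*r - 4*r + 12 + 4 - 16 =42*b^2 + 28*b + 63*r^2 + r*(385*b + 252)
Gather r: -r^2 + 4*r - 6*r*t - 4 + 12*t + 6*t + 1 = -r^2 + r*(4 - 6*t) + 18*t - 3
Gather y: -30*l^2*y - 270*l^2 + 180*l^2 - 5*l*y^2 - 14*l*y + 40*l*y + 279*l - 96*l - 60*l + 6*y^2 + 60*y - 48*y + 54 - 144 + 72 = -90*l^2 + 123*l + y^2*(6 - 5*l) + y*(-30*l^2 + 26*l + 12) - 18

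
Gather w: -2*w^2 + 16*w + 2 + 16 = -2*w^2 + 16*w + 18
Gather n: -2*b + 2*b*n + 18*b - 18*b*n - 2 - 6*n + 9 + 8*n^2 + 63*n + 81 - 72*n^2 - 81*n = 16*b - 64*n^2 + n*(-16*b - 24) + 88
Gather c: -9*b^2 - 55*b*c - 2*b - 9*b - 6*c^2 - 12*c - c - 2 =-9*b^2 - 11*b - 6*c^2 + c*(-55*b - 13) - 2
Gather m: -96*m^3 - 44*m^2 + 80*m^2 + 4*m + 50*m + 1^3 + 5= -96*m^3 + 36*m^2 + 54*m + 6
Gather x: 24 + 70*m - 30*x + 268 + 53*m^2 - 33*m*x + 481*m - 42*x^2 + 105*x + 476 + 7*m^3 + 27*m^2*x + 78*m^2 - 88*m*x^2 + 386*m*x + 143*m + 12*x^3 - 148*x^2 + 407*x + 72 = 7*m^3 + 131*m^2 + 694*m + 12*x^3 + x^2*(-88*m - 190) + x*(27*m^2 + 353*m + 482) + 840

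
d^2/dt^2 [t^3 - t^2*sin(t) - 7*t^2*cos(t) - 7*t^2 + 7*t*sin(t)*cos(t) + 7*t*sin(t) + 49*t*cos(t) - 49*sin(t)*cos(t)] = t^2*sin(t) + 7*t^2*cos(t) + 21*t*sin(t) - 14*t*sin(2*t) - 53*t*cos(t) + 6*t - 100*sin(t) + 98*sin(2*t) + 14*cos(2*t) - 14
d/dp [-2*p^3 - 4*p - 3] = -6*p^2 - 4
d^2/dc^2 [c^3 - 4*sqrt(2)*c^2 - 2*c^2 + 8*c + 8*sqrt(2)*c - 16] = 6*c - 8*sqrt(2) - 4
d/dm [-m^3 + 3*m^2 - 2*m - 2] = -3*m^2 + 6*m - 2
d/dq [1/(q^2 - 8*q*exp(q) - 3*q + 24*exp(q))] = (8*q*exp(q) - 2*q - 16*exp(q) + 3)/(q^2 - 8*q*exp(q) - 3*q + 24*exp(q))^2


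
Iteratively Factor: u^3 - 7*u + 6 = (u + 3)*(u^2 - 3*u + 2) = (u - 1)*(u + 3)*(u - 2)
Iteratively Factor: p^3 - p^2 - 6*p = (p - 3)*(p^2 + 2*p) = p*(p - 3)*(p + 2)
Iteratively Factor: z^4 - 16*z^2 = (z + 4)*(z^3 - 4*z^2) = (z - 4)*(z + 4)*(z^2) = z*(z - 4)*(z + 4)*(z)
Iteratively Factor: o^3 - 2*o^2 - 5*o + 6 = (o + 2)*(o^2 - 4*o + 3) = (o - 1)*(o + 2)*(o - 3)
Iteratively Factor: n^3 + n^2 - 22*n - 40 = (n + 4)*(n^2 - 3*n - 10) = (n + 2)*(n + 4)*(n - 5)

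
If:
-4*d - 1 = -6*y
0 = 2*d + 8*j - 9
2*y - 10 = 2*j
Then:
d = 13/2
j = -1/2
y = 9/2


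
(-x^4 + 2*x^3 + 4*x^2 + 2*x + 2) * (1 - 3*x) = 3*x^5 - 7*x^4 - 10*x^3 - 2*x^2 - 4*x + 2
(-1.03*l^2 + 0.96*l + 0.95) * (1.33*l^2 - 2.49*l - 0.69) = -1.3699*l^4 + 3.8415*l^3 - 0.4162*l^2 - 3.0279*l - 0.6555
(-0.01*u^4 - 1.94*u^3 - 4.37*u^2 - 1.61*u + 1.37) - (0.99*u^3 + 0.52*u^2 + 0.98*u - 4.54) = -0.01*u^4 - 2.93*u^3 - 4.89*u^2 - 2.59*u + 5.91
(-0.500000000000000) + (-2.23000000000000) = -2.73000000000000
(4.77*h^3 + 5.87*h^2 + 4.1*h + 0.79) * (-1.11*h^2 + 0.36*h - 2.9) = -5.2947*h^5 - 4.7985*h^4 - 16.2708*h^3 - 16.4239*h^2 - 11.6056*h - 2.291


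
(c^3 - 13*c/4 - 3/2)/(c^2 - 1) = (4*c^3 - 13*c - 6)/(4*(c^2 - 1))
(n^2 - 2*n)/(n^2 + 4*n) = (n - 2)/(n + 4)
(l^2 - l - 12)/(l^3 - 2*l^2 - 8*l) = (l + 3)/(l*(l + 2))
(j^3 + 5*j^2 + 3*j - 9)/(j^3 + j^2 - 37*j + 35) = (j^2 + 6*j + 9)/(j^2 + 2*j - 35)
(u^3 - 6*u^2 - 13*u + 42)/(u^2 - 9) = (u^2 - 9*u + 14)/(u - 3)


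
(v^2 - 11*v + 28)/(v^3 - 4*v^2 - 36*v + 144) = (v - 7)/(v^2 - 36)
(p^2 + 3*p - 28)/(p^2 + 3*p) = (p^2 + 3*p - 28)/(p*(p + 3))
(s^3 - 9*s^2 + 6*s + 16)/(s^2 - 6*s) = (s^3 - 9*s^2 + 6*s + 16)/(s*(s - 6))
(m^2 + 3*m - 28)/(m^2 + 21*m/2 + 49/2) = 2*(m - 4)/(2*m + 7)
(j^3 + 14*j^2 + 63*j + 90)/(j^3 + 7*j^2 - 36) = (j + 5)/(j - 2)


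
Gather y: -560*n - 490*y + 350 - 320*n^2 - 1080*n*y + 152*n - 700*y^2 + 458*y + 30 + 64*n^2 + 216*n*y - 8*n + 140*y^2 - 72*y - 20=-256*n^2 - 416*n - 560*y^2 + y*(-864*n - 104) + 360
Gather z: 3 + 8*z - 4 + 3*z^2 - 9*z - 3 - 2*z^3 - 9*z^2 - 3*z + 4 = -2*z^3 - 6*z^2 - 4*z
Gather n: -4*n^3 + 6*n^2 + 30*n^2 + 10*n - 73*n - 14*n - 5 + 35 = -4*n^3 + 36*n^2 - 77*n + 30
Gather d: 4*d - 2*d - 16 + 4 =2*d - 12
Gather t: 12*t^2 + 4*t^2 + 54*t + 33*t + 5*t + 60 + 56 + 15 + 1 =16*t^2 + 92*t + 132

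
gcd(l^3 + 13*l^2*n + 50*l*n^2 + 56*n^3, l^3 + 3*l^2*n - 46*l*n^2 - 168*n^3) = l + 4*n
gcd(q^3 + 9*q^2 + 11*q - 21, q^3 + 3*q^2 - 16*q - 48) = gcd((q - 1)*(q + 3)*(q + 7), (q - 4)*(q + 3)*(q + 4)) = q + 3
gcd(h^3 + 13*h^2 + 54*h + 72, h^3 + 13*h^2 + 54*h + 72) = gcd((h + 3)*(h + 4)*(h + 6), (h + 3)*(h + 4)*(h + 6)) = h^3 + 13*h^2 + 54*h + 72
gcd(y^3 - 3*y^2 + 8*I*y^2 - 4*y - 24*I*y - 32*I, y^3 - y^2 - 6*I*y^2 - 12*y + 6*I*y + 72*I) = y - 4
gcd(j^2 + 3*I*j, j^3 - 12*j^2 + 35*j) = j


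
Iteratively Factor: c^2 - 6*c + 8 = (c - 4)*(c - 2)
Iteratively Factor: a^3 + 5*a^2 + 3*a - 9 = (a + 3)*(a^2 + 2*a - 3) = (a + 3)^2*(a - 1)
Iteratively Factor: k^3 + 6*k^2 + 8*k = (k)*(k^2 + 6*k + 8) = k*(k + 2)*(k + 4)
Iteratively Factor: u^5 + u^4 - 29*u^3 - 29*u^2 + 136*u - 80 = (u - 1)*(u^4 + 2*u^3 - 27*u^2 - 56*u + 80) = (u - 1)^2*(u^3 + 3*u^2 - 24*u - 80) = (u - 1)^2*(u + 4)*(u^2 - u - 20) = (u - 1)^2*(u + 4)^2*(u - 5)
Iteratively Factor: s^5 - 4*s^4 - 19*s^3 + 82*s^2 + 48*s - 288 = (s + 2)*(s^4 - 6*s^3 - 7*s^2 + 96*s - 144) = (s - 3)*(s + 2)*(s^3 - 3*s^2 - 16*s + 48) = (s - 3)^2*(s + 2)*(s^2 - 16) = (s - 4)*(s - 3)^2*(s + 2)*(s + 4)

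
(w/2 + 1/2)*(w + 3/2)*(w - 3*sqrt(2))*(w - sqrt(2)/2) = w^4/2 - 7*sqrt(2)*w^3/4 + 5*w^3/4 - 35*sqrt(2)*w^2/8 + 9*w^2/4 - 21*sqrt(2)*w/8 + 15*w/4 + 9/4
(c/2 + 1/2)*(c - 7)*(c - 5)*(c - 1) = c^4/2 - 6*c^3 + 17*c^2 + 6*c - 35/2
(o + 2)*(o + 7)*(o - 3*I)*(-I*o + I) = -I*o^4 - 3*o^3 - 8*I*o^3 - 24*o^2 - 5*I*o^2 - 15*o + 14*I*o + 42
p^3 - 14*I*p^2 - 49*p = p*(p - 7*I)^2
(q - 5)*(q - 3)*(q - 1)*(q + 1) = q^4 - 8*q^3 + 14*q^2 + 8*q - 15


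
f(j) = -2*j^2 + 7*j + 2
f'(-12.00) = 55.00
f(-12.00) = -370.00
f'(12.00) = -41.00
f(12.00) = -202.00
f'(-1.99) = 14.96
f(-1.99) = -19.85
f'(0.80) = 3.80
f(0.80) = 6.32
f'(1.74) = 0.04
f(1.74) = 8.12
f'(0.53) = 4.88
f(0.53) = 5.15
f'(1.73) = 0.08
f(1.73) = 8.12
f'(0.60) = 4.60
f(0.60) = 5.48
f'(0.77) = 3.92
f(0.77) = 6.20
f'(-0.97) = 10.88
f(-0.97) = -6.67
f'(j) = 7 - 4*j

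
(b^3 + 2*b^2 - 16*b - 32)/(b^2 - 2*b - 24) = (b^2 - 2*b - 8)/(b - 6)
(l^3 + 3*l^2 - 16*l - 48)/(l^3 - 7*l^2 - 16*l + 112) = (l + 3)/(l - 7)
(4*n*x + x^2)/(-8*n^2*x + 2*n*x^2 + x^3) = 1/(-2*n + x)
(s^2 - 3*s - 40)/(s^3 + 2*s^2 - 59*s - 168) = (s + 5)/(s^2 + 10*s + 21)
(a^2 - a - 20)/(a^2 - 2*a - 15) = (a + 4)/(a + 3)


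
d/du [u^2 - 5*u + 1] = 2*u - 5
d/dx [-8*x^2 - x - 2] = -16*x - 1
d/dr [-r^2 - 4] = -2*r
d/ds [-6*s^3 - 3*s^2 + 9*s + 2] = -18*s^2 - 6*s + 9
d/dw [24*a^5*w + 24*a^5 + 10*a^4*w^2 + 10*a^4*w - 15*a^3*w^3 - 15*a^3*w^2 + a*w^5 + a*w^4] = a*(24*a^4 + 20*a^3*w + 10*a^3 - 45*a^2*w^2 - 30*a^2*w + 5*w^4 + 4*w^3)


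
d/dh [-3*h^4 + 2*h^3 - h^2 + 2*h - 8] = -12*h^3 + 6*h^2 - 2*h + 2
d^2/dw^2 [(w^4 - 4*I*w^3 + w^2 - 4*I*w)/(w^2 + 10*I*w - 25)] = 2*(w^4 + 20*I*w^3 - 150*w^2 + 286*I*w - 65)/(w^4 + 20*I*w^3 - 150*w^2 - 500*I*w + 625)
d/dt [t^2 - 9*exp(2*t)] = 2*t - 18*exp(2*t)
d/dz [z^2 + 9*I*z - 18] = 2*z + 9*I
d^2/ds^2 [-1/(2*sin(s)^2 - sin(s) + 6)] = (16*sin(s)^4 - 6*sin(s)^3 - 71*sin(s)^2 + 18*sin(s) + 22)/(-sin(s) - cos(2*s) + 7)^3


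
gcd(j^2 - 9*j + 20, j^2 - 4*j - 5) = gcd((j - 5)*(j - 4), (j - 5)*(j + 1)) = j - 5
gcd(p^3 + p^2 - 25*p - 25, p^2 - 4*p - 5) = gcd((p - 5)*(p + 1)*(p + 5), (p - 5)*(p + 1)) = p^2 - 4*p - 5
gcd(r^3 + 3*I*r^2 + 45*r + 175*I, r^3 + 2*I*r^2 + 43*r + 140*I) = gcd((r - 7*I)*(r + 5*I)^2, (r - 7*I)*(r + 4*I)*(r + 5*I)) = r^2 - 2*I*r + 35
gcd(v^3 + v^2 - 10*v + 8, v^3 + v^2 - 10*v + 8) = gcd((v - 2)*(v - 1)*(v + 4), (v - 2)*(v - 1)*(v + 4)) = v^3 + v^2 - 10*v + 8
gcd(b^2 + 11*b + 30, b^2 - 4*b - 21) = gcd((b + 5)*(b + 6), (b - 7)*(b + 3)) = 1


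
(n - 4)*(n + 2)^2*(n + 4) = n^4 + 4*n^3 - 12*n^2 - 64*n - 64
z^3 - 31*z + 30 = (z - 5)*(z - 1)*(z + 6)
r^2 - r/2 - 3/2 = (r - 3/2)*(r + 1)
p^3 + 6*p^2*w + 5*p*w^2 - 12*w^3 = (p - w)*(p + 3*w)*(p + 4*w)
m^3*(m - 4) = m^4 - 4*m^3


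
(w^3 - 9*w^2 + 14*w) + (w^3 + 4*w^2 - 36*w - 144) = 2*w^3 - 5*w^2 - 22*w - 144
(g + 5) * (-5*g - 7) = -5*g^2 - 32*g - 35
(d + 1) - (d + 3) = -2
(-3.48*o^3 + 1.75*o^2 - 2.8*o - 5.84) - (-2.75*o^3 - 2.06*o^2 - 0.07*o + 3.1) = -0.73*o^3 + 3.81*o^2 - 2.73*o - 8.94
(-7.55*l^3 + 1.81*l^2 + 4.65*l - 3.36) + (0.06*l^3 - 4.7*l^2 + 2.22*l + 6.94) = -7.49*l^3 - 2.89*l^2 + 6.87*l + 3.58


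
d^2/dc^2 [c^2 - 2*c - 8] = 2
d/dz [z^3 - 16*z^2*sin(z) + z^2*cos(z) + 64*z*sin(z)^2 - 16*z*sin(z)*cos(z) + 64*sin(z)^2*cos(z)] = -z^2*sin(z) - 16*z^2*cos(z) + 3*z^2 + 32*z*sin(z)^2 + 128*z*sin(z)*cos(z) - 32*z*sin(z) + 2*z*cos(z) - 16*z - 192*sin(z)^3 + 64*sin(z)^2 - 16*sin(z)*cos(z) + 128*sin(z)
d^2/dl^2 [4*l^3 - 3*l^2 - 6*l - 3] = 24*l - 6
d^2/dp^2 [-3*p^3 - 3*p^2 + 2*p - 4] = -18*p - 6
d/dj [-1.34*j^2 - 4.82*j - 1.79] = -2.68*j - 4.82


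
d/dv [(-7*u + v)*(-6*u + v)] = -13*u + 2*v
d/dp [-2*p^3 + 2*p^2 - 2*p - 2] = -6*p^2 + 4*p - 2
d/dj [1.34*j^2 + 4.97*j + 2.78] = 2.68*j + 4.97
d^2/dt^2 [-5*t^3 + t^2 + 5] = 2 - 30*t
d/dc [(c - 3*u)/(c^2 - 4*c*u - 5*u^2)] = (c^2 - 4*c*u - 5*u^2 - 2*(c - 3*u)*(c - 2*u))/(-c^2 + 4*c*u + 5*u^2)^2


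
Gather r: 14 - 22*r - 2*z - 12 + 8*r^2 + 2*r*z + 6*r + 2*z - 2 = 8*r^2 + r*(2*z - 16)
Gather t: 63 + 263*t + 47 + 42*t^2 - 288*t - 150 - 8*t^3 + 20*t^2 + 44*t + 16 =-8*t^3 + 62*t^2 + 19*t - 24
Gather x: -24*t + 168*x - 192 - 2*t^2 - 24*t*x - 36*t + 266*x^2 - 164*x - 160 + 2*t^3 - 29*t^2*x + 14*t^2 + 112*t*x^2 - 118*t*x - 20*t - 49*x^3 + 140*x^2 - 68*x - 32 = 2*t^3 + 12*t^2 - 80*t - 49*x^3 + x^2*(112*t + 406) + x*(-29*t^2 - 142*t - 64) - 384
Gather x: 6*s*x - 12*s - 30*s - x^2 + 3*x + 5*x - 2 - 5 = -42*s - x^2 + x*(6*s + 8) - 7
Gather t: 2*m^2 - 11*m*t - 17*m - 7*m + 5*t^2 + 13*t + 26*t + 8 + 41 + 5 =2*m^2 - 24*m + 5*t^2 + t*(39 - 11*m) + 54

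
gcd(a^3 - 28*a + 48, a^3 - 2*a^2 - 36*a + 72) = a^2 + 4*a - 12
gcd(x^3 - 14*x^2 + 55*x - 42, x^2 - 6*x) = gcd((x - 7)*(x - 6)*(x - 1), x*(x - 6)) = x - 6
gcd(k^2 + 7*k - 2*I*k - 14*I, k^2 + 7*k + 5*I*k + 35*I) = k + 7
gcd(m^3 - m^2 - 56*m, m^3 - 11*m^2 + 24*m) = m^2 - 8*m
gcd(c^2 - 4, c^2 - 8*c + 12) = c - 2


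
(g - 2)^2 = g^2 - 4*g + 4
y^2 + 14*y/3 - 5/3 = (y - 1/3)*(y + 5)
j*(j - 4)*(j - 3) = j^3 - 7*j^2 + 12*j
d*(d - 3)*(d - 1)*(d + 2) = d^4 - 2*d^3 - 5*d^2 + 6*d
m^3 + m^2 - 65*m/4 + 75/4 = (m - 5/2)*(m - 3/2)*(m + 5)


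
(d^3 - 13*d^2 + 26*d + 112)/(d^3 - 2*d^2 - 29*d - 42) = (d - 8)/(d + 3)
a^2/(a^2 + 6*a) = a/(a + 6)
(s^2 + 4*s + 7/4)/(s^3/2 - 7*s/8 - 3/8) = 2*(2*s + 7)/(2*s^2 - s - 3)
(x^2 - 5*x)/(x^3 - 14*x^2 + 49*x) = (x - 5)/(x^2 - 14*x + 49)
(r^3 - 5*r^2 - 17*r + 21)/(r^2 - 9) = (r^2 - 8*r + 7)/(r - 3)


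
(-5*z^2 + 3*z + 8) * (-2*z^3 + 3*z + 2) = 10*z^5 - 6*z^4 - 31*z^3 - z^2 + 30*z + 16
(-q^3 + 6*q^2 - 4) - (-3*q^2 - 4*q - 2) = -q^3 + 9*q^2 + 4*q - 2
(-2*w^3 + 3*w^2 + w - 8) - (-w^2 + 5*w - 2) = -2*w^3 + 4*w^2 - 4*w - 6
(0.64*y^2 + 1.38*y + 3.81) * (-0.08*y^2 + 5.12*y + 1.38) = -0.0512*y^4 + 3.1664*y^3 + 7.644*y^2 + 21.4116*y + 5.2578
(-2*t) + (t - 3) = -t - 3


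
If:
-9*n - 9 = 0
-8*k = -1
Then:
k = 1/8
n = -1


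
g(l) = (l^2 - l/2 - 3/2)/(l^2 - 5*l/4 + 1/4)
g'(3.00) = 0.06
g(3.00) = 1.09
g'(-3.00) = -0.11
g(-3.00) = 0.69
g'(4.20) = -0.00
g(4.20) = 1.11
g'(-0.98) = -1.04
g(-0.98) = -0.02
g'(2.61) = 0.14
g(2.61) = 1.05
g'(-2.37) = -0.19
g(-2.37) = 0.60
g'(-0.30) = -6.10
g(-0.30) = -1.76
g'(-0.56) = -2.63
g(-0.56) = -0.72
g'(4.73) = -0.01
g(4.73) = 1.11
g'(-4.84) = -0.04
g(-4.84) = 0.82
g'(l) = (5/4 - 2*l)*(l^2 - l/2 - 3/2)/(l^2 - 5*l/4 + 1/4)^2 + (2*l - 1/2)/(l^2 - 5*l/4 + 1/4)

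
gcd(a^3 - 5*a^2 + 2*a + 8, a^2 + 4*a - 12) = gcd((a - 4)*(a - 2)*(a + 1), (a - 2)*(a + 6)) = a - 2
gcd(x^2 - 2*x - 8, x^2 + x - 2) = x + 2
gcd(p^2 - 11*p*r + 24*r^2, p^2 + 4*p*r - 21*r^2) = p - 3*r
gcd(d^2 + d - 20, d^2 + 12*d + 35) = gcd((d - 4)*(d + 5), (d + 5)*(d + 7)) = d + 5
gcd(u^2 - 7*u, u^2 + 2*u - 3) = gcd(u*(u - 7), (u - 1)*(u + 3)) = 1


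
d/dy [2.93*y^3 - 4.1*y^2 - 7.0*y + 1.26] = 8.79*y^2 - 8.2*y - 7.0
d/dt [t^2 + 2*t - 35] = 2*t + 2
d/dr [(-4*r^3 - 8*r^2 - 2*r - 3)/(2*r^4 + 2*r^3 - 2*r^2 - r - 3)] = (8*r^6 + 32*r^5 + 36*r^4 + 40*r^3 + 58*r^2 + 36*r + 3)/(4*r^8 + 8*r^7 - 4*r^6 - 12*r^5 - 12*r^4 - 8*r^3 + 13*r^2 + 6*r + 9)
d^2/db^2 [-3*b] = 0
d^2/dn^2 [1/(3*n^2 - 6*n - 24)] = 2*(n^2 - 2*n - 4*(n - 1)^2 - 8)/(3*(-n^2 + 2*n + 8)^3)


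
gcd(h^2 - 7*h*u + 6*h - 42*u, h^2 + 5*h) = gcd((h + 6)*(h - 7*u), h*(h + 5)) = 1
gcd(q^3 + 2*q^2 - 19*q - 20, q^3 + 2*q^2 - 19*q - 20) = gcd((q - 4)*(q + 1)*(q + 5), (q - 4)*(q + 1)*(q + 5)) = q^3 + 2*q^2 - 19*q - 20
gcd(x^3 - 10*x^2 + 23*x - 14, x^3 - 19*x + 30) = x - 2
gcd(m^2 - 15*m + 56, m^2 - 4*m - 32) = m - 8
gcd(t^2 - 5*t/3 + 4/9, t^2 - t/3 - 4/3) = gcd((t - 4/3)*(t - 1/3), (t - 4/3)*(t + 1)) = t - 4/3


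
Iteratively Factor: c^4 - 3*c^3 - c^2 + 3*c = (c + 1)*(c^3 - 4*c^2 + 3*c) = (c - 1)*(c + 1)*(c^2 - 3*c) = c*(c - 1)*(c + 1)*(c - 3)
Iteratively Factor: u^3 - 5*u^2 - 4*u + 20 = (u + 2)*(u^2 - 7*u + 10) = (u - 5)*(u + 2)*(u - 2)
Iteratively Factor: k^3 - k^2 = (k)*(k^2 - k) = k^2*(k - 1)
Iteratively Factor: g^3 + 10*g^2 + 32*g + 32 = (g + 2)*(g^2 + 8*g + 16) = (g + 2)*(g + 4)*(g + 4)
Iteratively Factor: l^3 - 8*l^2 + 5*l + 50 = (l - 5)*(l^2 - 3*l - 10) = (l - 5)*(l + 2)*(l - 5)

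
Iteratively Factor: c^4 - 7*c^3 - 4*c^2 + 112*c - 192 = (c - 4)*(c^3 - 3*c^2 - 16*c + 48) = (c - 4)*(c + 4)*(c^2 - 7*c + 12) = (c - 4)*(c - 3)*(c + 4)*(c - 4)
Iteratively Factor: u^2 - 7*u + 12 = (u - 4)*(u - 3)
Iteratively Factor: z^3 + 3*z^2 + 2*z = (z + 1)*(z^2 + 2*z) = (z + 1)*(z + 2)*(z)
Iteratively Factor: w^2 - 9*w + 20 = (w - 5)*(w - 4)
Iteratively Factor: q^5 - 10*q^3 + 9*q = (q + 1)*(q^4 - q^3 - 9*q^2 + 9*q) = (q - 3)*(q + 1)*(q^3 + 2*q^2 - 3*q) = q*(q - 3)*(q + 1)*(q^2 + 2*q - 3) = q*(q - 3)*(q + 1)*(q + 3)*(q - 1)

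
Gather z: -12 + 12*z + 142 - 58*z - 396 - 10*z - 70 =-56*z - 336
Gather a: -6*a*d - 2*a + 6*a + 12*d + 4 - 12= a*(4 - 6*d) + 12*d - 8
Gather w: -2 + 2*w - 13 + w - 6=3*w - 21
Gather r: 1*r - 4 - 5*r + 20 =16 - 4*r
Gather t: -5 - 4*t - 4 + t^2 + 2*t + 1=t^2 - 2*t - 8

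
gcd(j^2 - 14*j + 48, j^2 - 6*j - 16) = j - 8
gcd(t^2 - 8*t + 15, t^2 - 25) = t - 5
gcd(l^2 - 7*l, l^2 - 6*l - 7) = l - 7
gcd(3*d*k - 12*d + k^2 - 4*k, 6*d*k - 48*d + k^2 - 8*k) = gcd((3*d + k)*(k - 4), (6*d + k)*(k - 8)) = 1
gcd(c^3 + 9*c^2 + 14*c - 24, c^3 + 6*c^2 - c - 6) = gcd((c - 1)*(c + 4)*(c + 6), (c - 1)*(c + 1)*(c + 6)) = c^2 + 5*c - 6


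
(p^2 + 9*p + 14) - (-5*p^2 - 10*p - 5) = 6*p^2 + 19*p + 19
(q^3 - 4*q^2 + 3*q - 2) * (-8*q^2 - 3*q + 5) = -8*q^5 + 29*q^4 - 7*q^3 - 13*q^2 + 21*q - 10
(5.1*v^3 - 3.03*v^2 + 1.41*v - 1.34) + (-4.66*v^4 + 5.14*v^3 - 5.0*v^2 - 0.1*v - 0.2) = -4.66*v^4 + 10.24*v^3 - 8.03*v^2 + 1.31*v - 1.54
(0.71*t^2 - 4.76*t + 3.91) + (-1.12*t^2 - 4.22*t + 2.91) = -0.41*t^2 - 8.98*t + 6.82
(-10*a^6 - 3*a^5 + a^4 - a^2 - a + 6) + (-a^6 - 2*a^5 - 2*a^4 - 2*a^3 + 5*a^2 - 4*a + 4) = -11*a^6 - 5*a^5 - a^4 - 2*a^3 + 4*a^2 - 5*a + 10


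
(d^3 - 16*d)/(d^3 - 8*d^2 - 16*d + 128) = d/(d - 8)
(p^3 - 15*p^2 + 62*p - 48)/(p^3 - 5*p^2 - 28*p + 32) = (p - 6)/(p + 4)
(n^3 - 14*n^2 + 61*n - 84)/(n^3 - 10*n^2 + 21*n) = (n - 4)/n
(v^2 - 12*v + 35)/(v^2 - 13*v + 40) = (v - 7)/(v - 8)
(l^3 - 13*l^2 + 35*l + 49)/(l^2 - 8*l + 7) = (l^2 - 6*l - 7)/(l - 1)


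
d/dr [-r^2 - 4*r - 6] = -2*r - 4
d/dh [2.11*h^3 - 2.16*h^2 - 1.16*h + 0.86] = 6.33*h^2 - 4.32*h - 1.16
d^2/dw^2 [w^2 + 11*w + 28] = 2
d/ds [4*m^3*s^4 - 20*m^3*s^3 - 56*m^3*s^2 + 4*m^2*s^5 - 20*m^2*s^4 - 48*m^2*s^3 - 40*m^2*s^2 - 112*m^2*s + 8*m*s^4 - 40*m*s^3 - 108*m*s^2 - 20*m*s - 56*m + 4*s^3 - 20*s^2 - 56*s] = 16*m^3*s^3 - 60*m^3*s^2 - 112*m^3*s + 20*m^2*s^4 - 80*m^2*s^3 - 144*m^2*s^2 - 80*m^2*s - 112*m^2 + 32*m*s^3 - 120*m*s^2 - 216*m*s - 20*m + 12*s^2 - 40*s - 56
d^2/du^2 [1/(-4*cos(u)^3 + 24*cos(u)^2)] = 3*(6*tan(u)^4 + 100/cos(u)^2 + 31/cos(u)^3 - 11*cos(3*u)/cos(u)^4 - 150/cos(u)^4)/(8*(cos(u) - 6)^3)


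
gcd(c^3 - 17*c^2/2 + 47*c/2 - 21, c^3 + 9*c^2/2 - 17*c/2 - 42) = c - 3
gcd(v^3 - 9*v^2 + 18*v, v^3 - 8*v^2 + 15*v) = v^2 - 3*v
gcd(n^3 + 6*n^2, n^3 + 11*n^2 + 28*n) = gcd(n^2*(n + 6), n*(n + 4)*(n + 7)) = n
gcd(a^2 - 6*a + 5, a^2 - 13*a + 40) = a - 5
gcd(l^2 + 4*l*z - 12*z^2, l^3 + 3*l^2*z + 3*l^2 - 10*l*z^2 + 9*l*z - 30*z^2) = -l + 2*z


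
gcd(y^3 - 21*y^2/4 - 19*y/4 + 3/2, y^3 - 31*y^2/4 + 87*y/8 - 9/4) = y^2 - 25*y/4 + 3/2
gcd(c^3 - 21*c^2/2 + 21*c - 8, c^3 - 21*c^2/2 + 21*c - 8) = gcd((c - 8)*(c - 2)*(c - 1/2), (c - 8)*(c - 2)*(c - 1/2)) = c^3 - 21*c^2/2 + 21*c - 8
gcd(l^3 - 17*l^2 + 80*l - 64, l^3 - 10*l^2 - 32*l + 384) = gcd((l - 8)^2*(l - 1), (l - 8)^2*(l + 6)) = l^2 - 16*l + 64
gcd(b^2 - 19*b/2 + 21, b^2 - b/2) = 1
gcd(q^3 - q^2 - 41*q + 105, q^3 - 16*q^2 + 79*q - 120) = q^2 - 8*q + 15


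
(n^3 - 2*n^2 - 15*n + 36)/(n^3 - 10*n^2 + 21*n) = (n^2 + n - 12)/(n*(n - 7))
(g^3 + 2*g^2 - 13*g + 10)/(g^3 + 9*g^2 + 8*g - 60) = (g - 1)/(g + 6)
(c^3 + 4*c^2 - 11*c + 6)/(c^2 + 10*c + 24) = (c^2 - 2*c + 1)/(c + 4)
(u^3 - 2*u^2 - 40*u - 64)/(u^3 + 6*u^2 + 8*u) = (u - 8)/u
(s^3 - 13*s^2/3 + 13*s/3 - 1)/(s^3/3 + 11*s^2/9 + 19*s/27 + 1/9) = 9*(3*s^3 - 13*s^2 + 13*s - 3)/(9*s^3 + 33*s^2 + 19*s + 3)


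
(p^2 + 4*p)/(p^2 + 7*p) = (p + 4)/(p + 7)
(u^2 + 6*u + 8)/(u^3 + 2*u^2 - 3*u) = (u^2 + 6*u + 8)/(u*(u^2 + 2*u - 3))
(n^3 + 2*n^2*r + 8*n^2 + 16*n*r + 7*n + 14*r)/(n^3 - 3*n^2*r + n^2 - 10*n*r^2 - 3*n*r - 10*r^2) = (-n - 7)/(-n + 5*r)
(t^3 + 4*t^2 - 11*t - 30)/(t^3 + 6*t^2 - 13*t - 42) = (t + 5)/(t + 7)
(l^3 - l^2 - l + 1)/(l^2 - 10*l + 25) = (l^3 - l^2 - l + 1)/(l^2 - 10*l + 25)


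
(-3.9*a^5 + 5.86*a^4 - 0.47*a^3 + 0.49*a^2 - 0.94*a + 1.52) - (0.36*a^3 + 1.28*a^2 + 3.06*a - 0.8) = -3.9*a^5 + 5.86*a^4 - 0.83*a^3 - 0.79*a^2 - 4.0*a + 2.32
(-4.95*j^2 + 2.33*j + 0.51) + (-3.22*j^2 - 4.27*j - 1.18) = -8.17*j^2 - 1.94*j - 0.67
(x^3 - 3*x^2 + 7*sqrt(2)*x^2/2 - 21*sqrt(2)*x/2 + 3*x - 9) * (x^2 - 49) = x^5 - 3*x^4 + 7*sqrt(2)*x^4/2 - 46*x^3 - 21*sqrt(2)*x^3/2 - 343*sqrt(2)*x^2/2 + 138*x^2 - 147*x + 1029*sqrt(2)*x/2 + 441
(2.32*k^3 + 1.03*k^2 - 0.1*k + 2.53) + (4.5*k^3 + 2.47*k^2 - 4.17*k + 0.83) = 6.82*k^3 + 3.5*k^2 - 4.27*k + 3.36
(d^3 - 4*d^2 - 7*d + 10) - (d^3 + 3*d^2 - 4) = -7*d^2 - 7*d + 14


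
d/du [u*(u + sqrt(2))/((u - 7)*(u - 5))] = (-12*u^2 - sqrt(2)*u^2 + 70*u + 35*sqrt(2))/(u^4 - 24*u^3 + 214*u^2 - 840*u + 1225)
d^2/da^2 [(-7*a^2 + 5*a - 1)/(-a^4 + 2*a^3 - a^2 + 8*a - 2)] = 2*(21*a^8 - 72*a^7 + 111*a^6 + 231*a^5 - 561*a^4 + 395*a^3 - 123*a^2 + 18*a + 10)/(a^12 - 6*a^11 + 15*a^10 - 44*a^9 + 117*a^8 - 174*a^7 + 325*a^6 - 528*a^5 + 402*a^4 - 632*a^3 + 396*a^2 - 96*a + 8)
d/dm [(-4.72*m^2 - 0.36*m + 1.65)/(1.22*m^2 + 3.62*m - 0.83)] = (-16.6472*m^2 + 3.8092*m - 5.6742)/(1.4884*m^4 + 8.8328*m^3 + 11.0792*m^2 - 6.0092*m + 0.6889)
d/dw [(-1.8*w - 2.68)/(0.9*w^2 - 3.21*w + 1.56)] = (1.62*w^2 + 4.824*w - 11.4108)/(0.81*w^4 - 5.778*w^3 + 13.1121*w^2 - 10.0152*w + 2.4336)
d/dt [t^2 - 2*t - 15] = 2*t - 2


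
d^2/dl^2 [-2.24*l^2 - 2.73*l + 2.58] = -4.48000000000000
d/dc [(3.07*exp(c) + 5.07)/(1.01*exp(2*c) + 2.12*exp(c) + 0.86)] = (-(2.02*exp(c) + 2.12)*(3.07*exp(c) + 5.07) + 3.1007*exp(2*c) + 6.5084*exp(c) + 2.6402)*exp(c)/(1.01*exp(2*c) + 2.12*exp(c) + 0.86)^2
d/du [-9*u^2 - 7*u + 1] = -18*u - 7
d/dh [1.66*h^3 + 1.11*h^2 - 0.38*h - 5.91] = 4.98*h^2 + 2.22*h - 0.38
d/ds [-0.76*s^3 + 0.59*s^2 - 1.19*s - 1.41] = -2.28*s^2 + 1.18*s - 1.19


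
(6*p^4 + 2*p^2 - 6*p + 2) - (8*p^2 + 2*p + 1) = 6*p^4 - 6*p^2 - 8*p + 1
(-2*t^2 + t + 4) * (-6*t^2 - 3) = 12*t^4 - 6*t^3 - 18*t^2 - 3*t - 12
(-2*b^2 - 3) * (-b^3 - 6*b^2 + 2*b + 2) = 2*b^5 + 12*b^4 - b^3 + 14*b^2 - 6*b - 6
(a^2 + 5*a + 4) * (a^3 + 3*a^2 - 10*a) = a^5 + 8*a^4 + 9*a^3 - 38*a^2 - 40*a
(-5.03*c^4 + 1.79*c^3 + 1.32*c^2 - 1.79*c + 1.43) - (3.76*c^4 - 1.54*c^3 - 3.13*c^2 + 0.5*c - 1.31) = -8.79*c^4 + 3.33*c^3 + 4.45*c^2 - 2.29*c + 2.74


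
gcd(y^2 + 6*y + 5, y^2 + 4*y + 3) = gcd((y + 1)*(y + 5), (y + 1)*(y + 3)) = y + 1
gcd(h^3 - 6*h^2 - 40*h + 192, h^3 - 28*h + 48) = h^2 + 2*h - 24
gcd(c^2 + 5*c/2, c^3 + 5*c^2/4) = c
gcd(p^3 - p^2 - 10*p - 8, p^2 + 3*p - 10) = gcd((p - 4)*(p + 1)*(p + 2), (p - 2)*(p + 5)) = 1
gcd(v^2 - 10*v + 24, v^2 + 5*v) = 1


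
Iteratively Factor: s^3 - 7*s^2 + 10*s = (s - 2)*(s^2 - 5*s) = (s - 5)*(s - 2)*(s)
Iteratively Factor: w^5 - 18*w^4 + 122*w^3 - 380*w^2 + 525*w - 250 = (w - 1)*(w^4 - 17*w^3 + 105*w^2 - 275*w + 250) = (w - 5)*(w - 1)*(w^3 - 12*w^2 + 45*w - 50) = (w - 5)^2*(w - 1)*(w^2 - 7*w + 10) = (w - 5)^2*(w - 2)*(w - 1)*(w - 5)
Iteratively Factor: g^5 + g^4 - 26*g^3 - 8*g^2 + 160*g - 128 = (g - 2)*(g^4 + 3*g^3 - 20*g^2 - 48*g + 64) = (g - 2)*(g + 4)*(g^3 - g^2 - 16*g + 16) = (g - 2)*(g + 4)^2*(g^2 - 5*g + 4) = (g - 2)*(g - 1)*(g + 4)^2*(g - 4)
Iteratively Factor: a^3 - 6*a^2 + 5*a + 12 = (a - 4)*(a^2 - 2*a - 3) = (a - 4)*(a + 1)*(a - 3)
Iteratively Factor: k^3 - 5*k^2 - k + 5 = (k + 1)*(k^2 - 6*k + 5) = (k - 5)*(k + 1)*(k - 1)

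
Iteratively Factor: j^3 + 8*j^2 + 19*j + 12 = (j + 1)*(j^2 + 7*j + 12) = (j + 1)*(j + 3)*(j + 4)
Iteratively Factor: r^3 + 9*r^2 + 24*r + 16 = (r + 4)*(r^2 + 5*r + 4) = (r + 4)^2*(r + 1)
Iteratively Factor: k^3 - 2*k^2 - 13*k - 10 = (k - 5)*(k^2 + 3*k + 2) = (k - 5)*(k + 1)*(k + 2)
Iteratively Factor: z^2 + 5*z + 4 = (z + 4)*(z + 1)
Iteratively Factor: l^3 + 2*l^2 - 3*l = (l + 3)*(l^2 - l) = l*(l + 3)*(l - 1)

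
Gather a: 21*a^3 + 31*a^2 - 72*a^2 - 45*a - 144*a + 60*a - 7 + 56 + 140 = 21*a^3 - 41*a^2 - 129*a + 189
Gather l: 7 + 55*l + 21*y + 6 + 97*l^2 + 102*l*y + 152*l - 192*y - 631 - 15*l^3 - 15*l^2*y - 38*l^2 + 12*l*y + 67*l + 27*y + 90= -15*l^3 + l^2*(59 - 15*y) + l*(114*y + 274) - 144*y - 528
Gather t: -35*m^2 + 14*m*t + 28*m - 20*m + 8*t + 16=-35*m^2 + 8*m + t*(14*m + 8) + 16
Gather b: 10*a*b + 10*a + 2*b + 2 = 10*a + b*(10*a + 2) + 2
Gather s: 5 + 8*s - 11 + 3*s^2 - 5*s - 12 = 3*s^2 + 3*s - 18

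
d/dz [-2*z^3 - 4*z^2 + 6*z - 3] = -6*z^2 - 8*z + 6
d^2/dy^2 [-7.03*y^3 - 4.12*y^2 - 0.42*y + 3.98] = -42.18*y - 8.24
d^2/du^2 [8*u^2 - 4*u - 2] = 16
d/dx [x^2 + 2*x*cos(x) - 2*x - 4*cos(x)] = -2*x*sin(x) + 2*x + 4*sin(x) + 2*cos(x) - 2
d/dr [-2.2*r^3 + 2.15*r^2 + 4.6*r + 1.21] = -6.6*r^2 + 4.3*r + 4.6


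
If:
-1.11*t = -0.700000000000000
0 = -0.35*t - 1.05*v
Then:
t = 0.63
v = -0.21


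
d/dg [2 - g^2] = -2*g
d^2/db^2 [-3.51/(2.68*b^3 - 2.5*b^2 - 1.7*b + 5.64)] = ((56.4408*b - 17.55)*(2.68*b^3 - 2.5*b^2 - 1.7*b + 5.64) - 3.51*(-16.08*b^2 + 10.0*b + 3.4)*(-8.04*b^2 + 5.0*b + 1.7))/(2.68*b^3 - 2.5*b^2 - 1.7*b + 5.64)^3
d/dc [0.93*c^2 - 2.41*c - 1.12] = 1.86*c - 2.41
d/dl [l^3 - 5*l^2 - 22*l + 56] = 3*l^2 - 10*l - 22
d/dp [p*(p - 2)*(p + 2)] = 3*p^2 - 4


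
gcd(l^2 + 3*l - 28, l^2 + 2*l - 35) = l + 7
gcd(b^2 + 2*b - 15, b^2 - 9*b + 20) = 1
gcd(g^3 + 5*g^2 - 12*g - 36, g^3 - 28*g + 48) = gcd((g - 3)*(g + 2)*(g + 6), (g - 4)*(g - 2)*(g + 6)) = g + 6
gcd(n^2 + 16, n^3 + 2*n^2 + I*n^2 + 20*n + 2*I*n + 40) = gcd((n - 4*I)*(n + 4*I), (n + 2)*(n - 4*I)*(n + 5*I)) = n - 4*I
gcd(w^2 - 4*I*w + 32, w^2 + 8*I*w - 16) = w + 4*I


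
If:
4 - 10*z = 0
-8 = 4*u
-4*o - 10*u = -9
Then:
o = 29/4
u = -2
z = 2/5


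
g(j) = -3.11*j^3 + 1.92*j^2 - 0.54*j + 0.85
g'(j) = -9.33*j^2 + 3.84*j - 0.54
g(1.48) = -5.83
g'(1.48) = -15.29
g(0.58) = 0.58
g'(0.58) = -1.45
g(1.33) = -3.79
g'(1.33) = -11.94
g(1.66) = -8.98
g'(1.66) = -19.88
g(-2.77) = 83.18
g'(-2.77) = -82.76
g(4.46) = -239.27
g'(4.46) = -169.00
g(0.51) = 0.66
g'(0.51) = -1.01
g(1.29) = -3.33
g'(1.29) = -11.11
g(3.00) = -67.46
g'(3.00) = -72.99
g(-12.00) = 5657.89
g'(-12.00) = -1390.14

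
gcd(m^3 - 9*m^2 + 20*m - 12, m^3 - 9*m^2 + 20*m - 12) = m^3 - 9*m^2 + 20*m - 12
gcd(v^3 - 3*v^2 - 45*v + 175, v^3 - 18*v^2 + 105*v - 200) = v^2 - 10*v + 25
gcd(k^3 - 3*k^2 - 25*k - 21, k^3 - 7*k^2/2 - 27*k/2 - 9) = k + 1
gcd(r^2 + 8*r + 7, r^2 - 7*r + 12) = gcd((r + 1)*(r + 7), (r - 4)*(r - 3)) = 1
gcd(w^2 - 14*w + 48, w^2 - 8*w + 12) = w - 6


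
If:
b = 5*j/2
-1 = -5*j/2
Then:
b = 1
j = 2/5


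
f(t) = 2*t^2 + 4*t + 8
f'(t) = 4*t + 4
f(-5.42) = 45.07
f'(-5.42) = -17.68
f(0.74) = 12.06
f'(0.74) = 6.96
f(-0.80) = 6.08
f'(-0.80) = 0.80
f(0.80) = 12.48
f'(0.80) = 7.20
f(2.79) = 34.73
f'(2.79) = 15.16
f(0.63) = 11.31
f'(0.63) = 6.52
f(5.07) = 79.69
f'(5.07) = 24.28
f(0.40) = 9.92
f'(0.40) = 5.60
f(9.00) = 206.00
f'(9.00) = 40.00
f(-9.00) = 134.00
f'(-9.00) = -32.00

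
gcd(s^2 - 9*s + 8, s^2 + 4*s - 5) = s - 1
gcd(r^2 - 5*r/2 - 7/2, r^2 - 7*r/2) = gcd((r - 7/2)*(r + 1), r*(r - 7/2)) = r - 7/2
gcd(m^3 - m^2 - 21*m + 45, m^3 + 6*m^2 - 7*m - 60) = m^2 + 2*m - 15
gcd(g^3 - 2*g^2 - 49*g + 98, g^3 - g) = 1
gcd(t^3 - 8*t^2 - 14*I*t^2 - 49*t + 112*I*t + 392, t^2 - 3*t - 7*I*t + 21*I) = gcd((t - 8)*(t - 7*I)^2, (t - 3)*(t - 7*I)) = t - 7*I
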